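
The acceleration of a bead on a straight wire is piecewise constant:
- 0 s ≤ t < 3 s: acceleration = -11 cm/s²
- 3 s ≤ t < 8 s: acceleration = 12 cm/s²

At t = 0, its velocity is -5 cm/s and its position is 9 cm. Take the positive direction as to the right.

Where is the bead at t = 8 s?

On each constant-a segment, Δv = aΔt and Δx = v₀Δt + ½aΔt²; chain segment to segment.
0–3 s: v starts -5 cm/s; Δx = -5·3 + ½·-11·3² = -64.5 cm; v ends -38 cm/s.
3–8 s: v starts -38 cm/s; Δx = -38·5 + ½·12·5² = -40 cm; v ends 22 cm/s.
x(8) = 9 + Σ Δx = -95.5 cm.

-95.5 cm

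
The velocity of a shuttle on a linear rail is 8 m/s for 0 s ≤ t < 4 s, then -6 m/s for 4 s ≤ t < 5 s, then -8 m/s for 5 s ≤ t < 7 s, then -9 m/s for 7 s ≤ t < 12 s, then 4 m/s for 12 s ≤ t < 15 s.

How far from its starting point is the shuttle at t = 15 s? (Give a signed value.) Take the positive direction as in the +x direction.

Displacement is the signed area under the v-t curve.
0–4 s: 8 × 4 = 32 m
4–5 s: -6 × 1 = -6 m
5–7 s: -8 × 2 = -16 m
7–12 s: -9 × 5 = -45 m
12–15 s: 4 × 3 = 12 m
Net displacement = -23 m

-23 m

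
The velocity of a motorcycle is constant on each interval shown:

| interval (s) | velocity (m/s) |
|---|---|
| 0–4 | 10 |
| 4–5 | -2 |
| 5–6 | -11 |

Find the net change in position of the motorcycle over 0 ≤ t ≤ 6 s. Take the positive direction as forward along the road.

Net displacement equals the area under the velocity-time graph (areas below the axis count negative).
0–4 s: 10 × 4 = 40 m
4–5 s: -2 × 1 = -2 m
5–6 s: -11 × 1 = -11 m
Net displacement = 27 m

27 m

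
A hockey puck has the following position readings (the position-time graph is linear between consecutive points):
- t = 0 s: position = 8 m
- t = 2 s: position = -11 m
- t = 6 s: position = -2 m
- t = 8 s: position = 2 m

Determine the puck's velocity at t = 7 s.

2 m/s

Velocity is the slope of the x-t graph on 6–8 s: (2 − -2)/(8 − 6) = 2 m/s.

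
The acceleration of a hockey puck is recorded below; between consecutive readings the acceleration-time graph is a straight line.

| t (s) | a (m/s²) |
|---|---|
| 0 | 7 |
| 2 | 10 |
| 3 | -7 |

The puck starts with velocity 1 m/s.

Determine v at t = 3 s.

19.5 m/s

Δv equals the area under the a-t graph; then v = v₀ + Δv.
0–2 s: ½(7 + 10)(2) = 17 m/s
2–3 s: ½(10 + -7)(1) = 1.5 m/s
Δv = 18.5 m/s, so v(3) = 1 + (18.5) = 19.5 m/s.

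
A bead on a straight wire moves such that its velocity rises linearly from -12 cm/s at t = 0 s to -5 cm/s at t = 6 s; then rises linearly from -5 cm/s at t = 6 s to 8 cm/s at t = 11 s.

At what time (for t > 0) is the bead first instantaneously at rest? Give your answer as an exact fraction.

t = 103/13 s

v changes sign on 6–11 s (from -5 to 8); the graph is linear there, so v = 0 at t = 6 + (5)·(11 − 6)/(8 − -5) = 103/13 s.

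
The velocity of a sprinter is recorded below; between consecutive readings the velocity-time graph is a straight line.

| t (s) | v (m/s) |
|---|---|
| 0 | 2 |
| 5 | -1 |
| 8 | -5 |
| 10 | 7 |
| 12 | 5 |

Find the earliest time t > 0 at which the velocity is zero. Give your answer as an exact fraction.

v changes sign on 0–5 s (from 2 to -1); the graph is linear there, so v = 0 at t = 0 + (-2)·(5 − 0)/(-1 − 2) = 10/3 s.

t = 10/3 s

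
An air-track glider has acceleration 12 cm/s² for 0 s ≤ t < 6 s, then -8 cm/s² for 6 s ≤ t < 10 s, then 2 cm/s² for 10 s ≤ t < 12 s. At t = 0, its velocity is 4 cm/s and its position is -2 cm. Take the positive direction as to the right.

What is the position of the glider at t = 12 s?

570 cm

On each constant-a segment, Δv = aΔt and Δx = v₀Δt + ½aΔt²; chain segment to segment.
0–6 s: v starts 4 cm/s; Δx = 4·6 + ½·12·6² = 240 cm; v ends 76 cm/s.
6–10 s: v starts 76 cm/s; Δx = 76·4 + ½·-8·4² = 240 cm; v ends 44 cm/s.
10–12 s: v starts 44 cm/s; Δx = 44·2 + ½·2·2² = 92 cm; v ends 48 cm/s.
x(12) = -2 + Σ Δx = 570 cm.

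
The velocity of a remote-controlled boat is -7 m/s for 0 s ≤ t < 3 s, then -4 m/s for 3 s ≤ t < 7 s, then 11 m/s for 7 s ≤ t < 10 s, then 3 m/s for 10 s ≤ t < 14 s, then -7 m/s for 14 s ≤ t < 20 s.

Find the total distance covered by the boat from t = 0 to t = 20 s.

124 m

Distance (not displacement) is the total path length: add the absolute areas under v-t.
0–3 s: |-7| × 3 = 21 m
3–7 s: |-4| × 4 = 16 m
7–10 s: |11| × 3 = 33 m
10–14 s: |3| × 4 = 12 m
14–20 s: |-7| × 6 = 42 m
Total distance = 124 m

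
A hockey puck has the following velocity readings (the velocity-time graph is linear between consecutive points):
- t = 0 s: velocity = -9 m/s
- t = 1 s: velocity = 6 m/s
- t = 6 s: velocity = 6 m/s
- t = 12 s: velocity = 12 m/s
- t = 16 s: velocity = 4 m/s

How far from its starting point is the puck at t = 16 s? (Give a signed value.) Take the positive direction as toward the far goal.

114.5 m

Net displacement equals the area under the velocity-time graph (areas below the axis count negative).
0–1 s: ½(-9 + 6)(1) = -1.5 m
1–6 s: 6 × 5 = 30 m
6–12 s: ½(6 + 12)(6) = 54 m
12–16 s: ½(12 + 4)(4) = 32 m
Net displacement = 114.5 m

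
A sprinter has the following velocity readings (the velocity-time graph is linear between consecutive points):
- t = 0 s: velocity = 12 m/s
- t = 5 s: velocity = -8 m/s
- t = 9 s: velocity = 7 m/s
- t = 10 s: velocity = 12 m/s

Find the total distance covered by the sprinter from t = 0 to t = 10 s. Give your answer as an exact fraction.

1517/30 m

Distance (not displacement) is the total path length: add the absolute areas under v-t.
0–5 s: v = 0 at t = 3 s; triangle areas 18 + 8 = 26 m
5–9 s: v = 0 at t = 107/15 s; triangle areas 128/15 + 98/15 = 226/15 m
9–10 s: |½(7 + 12)(1)| = 9.5 m
Total distance = 1517/30 m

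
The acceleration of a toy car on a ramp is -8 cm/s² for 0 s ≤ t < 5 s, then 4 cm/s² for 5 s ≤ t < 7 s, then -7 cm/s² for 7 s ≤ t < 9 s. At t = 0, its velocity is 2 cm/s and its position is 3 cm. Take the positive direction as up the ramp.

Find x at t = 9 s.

-229 cm

On each constant-a segment, Δv = aΔt and Δx = v₀Δt + ½aΔt²; chain segment to segment.
0–5 s: v starts 2 cm/s; Δx = 2·5 + ½·-8·5² = -90 cm; v ends -38 cm/s.
5–7 s: v starts -38 cm/s; Δx = -38·2 + ½·4·2² = -68 cm; v ends -30 cm/s.
7–9 s: v starts -30 cm/s; Δx = -30·2 + ½·-7·2² = -74 cm; v ends -44 cm/s.
x(9) = 3 + Σ Δx = -229 cm.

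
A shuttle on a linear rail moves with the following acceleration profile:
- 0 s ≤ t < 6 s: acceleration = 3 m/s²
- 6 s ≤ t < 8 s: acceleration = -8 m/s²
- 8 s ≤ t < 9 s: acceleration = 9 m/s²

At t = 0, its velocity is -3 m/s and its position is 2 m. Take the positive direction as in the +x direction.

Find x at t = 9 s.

55.5 m

On each constant-a segment, Δv = aΔt and Δx = v₀Δt + ½aΔt²; chain segment to segment.
0–6 s: v starts -3 m/s; Δx = -3·6 + ½·3·6² = 36 m; v ends 15 m/s.
6–8 s: v starts 15 m/s; Δx = 15·2 + ½·-8·2² = 14 m; v ends -1 m/s.
8–9 s: v starts -1 m/s; Δx = -1·1 + ½·9·1² = 3.5 m; v ends 8 m/s.
x(9) = 2 + Σ Δx = 55.5 m.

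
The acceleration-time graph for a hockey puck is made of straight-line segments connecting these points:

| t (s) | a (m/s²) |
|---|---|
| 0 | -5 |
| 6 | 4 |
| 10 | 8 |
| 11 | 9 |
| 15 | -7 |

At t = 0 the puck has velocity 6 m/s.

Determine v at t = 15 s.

39.5 m/s

Δv equals the area under the a-t graph; then v = v₀ + Δv.
0–6 s: ½(-5 + 4)(6) = -3 m/s
6–10 s: ½(4 + 8)(4) = 24 m/s
10–11 s: ½(8 + 9)(1) = 8.5 m/s
11–15 s: ½(9 + -7)(4) = 4 m/s
Δv = 33.5 m/s, so v(15) = 6 + (33.5) = 39.5 m/s.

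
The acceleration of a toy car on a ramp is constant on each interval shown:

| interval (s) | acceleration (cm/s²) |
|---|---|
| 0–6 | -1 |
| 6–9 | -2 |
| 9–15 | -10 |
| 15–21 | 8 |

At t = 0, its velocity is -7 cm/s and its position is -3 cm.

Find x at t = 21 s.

-735 cm

On each constant-a segment, Δv = aΔt and Δx = v₀Δt + ½aΔt²; chain segment to segment.
0–6 s: v starts -7 cm/s; Δx = -7·6 + ½·-1·6² = -60 cm; v ends -13 cm/s.
6–9 s: v starts -13 cm/s; Δx = -13·3 + ½·-2·3² = -48 cm; v ends -19 cm/s.
9–15 s: v starts -19 cm/s; Δx = -19·6 + ½·-10·6² = -294 cm; v ends -79 cm/s.
15–21 s: v starts -79 cm/s; Δx = -79·6 + ½·8·6² = -330 cm; v ends -31 cm/s.
x(21) = -3 + Σ Δx = -735 cm.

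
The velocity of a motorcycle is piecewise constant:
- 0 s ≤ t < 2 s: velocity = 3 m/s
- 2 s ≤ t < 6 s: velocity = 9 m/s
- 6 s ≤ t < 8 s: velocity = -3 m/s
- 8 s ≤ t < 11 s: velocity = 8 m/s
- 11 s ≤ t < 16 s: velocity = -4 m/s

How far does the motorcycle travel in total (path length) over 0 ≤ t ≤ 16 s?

92 m

Total distance travelled is ∫|v| dt — sum the magnitudes of each area piece.
0–2 s: |3| × 2 = 6 m
2–6 s: |9| × 4 = 36 m
6–8 s: |-3| × 2 = 6 m
8–11 s: |8| × 3 = 24 m
11–16 s: |-4| × 5 = 20 m
Total distance = 92 m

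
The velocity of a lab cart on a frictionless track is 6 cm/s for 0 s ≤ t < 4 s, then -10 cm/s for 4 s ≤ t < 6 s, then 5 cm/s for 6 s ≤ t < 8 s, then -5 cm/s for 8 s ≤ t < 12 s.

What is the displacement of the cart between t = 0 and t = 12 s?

Net displacement equals the area under the velocity-time graph (areas below the axis count negative).
0–4 s: 6 × 4 = 24 cm
4–6 s: -10 × 2 = -20 cm
6–8 s: 5 × 2 = 10 cm
8–12 s: -5 × 4 = -20 cm
Net displacement = -6 cm

-6 cm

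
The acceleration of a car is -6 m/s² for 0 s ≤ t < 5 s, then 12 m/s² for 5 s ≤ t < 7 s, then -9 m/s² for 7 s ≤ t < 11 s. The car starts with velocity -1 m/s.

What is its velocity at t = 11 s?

Δv equals the area under the a-t graph; then v = v₀ + Δv.
0–5 s: -6 × 5 = -30 m/s
5–7 s: 12 × 2 = 24 m/s
7–11 s: -9 × 4 = -36 m/s
Δv = -42 m/s, so v(11) = -1 + (-42) = -43 m/s.

-43 m/s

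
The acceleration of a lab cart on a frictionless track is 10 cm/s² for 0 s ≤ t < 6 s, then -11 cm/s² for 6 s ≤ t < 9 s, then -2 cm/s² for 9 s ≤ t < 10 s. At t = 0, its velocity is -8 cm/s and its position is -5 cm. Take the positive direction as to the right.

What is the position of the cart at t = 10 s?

251.5 cm

On each constant-a segment, Δv = aΔt and Δx = v₀Δt + ½aΔt²; chain segment to segment.
0–6 s: v starts -8 cm/s; Δx = -8·6 + ½·10·6² = 132 cm; v ends 52 cm/s.
6–9 s: v starts 52 cm/s; Δx = 52·3 + ½·-11·3² = 106.5 cm; v ends 19 cm/s.
9–10 s: v starts 19 cm/s; Δx = 19·1 + ½·-2·1² = 18 cm; v ends 17 cm/s.
x(10) = -5 + Σ Δx = 251.5 cm.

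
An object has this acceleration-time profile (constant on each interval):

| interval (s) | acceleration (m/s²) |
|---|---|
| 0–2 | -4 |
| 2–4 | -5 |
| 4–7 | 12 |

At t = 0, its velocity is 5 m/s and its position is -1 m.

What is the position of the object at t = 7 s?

On each constant-a segment, Δv = aΔt and Δx = v₀Δt + ½aΔt²; chain segment to segment.
0–2 s: v starts 5 m/s; Δx = 5·2 + ½·-4·2² = 2 m; v ends -3 m/s.
2–4 s: v starts -3 m/s; Δx = -3·2 + ½·-5·2² = -16 m; v ends -13 m/s.
4–7 s: v starts -13 m/s; Δx = -13·3 + ½·12·3² = 15 m; v ends 23 m/s.
x(7) = -1 + Σ Δx = 0 m.

0 m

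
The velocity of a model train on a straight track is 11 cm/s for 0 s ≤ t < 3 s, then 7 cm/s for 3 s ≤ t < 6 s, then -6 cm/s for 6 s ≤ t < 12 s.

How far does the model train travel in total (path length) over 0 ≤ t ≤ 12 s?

Distance (not displacement) is the total path length: add the absolute areas under v-t.
0–3 s: |11| × 3 = 33 cm
3–6 s: |7| × 3 = 21 cm
6–12 s: |-6| × 6 = 36 cm
Total distance = 90 cm

90 cm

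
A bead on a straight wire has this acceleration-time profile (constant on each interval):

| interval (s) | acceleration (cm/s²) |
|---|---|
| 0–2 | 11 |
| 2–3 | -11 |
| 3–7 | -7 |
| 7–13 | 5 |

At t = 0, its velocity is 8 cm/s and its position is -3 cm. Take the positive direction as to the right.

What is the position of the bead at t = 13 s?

On each constant-a segment, Δv = aΔt and Δx = v₀Δt + ½aΔt²; chain segment to segment.
0–2 s: v starts 8 cm/s; Δx = 8·2 + ½·11·2² = 38 cm; v ends 30 cm/s.
2–3 s: v starts 30 cm/s; Δx = 30·1 + ½·-11·1² = 24.5 cm; v ends 19 cm/s.
3–7 s: v starts 19 cm/s; Δx = 19·4 + ½·-7·4² = 20 cm; v ends -9 cm/s.
7–13 s: v starts -9 cm/s; Δx = -9·6 + ½·5·6² = 36 cm; v ends 21 cm/s.
x(13) = -3 + Σ Δx = 115.5 cm.

115.5 cm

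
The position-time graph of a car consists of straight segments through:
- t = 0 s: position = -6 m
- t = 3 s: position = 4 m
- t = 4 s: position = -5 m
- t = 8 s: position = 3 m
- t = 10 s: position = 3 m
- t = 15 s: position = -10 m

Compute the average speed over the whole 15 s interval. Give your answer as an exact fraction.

Average speed = (total path length)/(elapsed time); on a piecewise-linear x-t graph the path length is Σ|Δx|.
0–3 s: |Δx| = |4 − -6| = 10 m
3–4 s: |Δx| = |-5 − 4| = 9 m
4–8 s: |Δx| = |3 − -5| = 8 m
8–10 s: |Δx| = |3 − 3| = 0 m
10–15 s: |Δx| = |-10 − 3| = 13 m
Total path = 40 m; average speed = 40/15 = 8/3 m/s.

8/3 m/s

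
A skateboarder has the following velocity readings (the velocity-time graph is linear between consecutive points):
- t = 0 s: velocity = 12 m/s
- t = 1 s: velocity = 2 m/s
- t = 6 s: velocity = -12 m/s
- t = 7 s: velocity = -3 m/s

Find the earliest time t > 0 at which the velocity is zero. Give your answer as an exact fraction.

v changes sign on 1–6 s (from 2 to -12); the graph is linear there, so v = 0 at t = 1 + (-2)·(6 − 1)/(-12 − 2) = 12/7 s.

t = 12/7 s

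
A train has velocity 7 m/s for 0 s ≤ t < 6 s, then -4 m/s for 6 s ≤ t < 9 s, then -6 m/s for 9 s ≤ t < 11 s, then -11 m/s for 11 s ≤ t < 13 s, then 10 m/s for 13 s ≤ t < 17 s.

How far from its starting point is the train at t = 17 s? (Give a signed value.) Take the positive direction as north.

Net displacement equals the area under the velocity-time graph (areas below the axis count negative).
0–6 s: 7 × 6 = 42 m
6–9 s: -4 × 3 = -12 m
9–11 s: -6 × 2 = -12 m
11–13 s: -11 × 2 = -22 m
13–17 s: 10 × 4 = 40 m
Net displacement = 36 m

36 m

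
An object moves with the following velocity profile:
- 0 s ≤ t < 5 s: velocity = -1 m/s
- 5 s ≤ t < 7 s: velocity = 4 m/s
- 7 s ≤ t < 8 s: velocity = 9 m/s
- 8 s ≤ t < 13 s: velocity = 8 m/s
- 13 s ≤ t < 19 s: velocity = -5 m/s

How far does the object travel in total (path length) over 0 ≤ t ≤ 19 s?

Distance (not displacement) is the total path length: add the absolute areas under v-t.
0–5 s: |-1| × 5 = 5 m
5–7 s: |4| × 2 = 8 m
7–8 s: |9| × 1 = 9 m
8–13 s: |8| × 5 = 40 m
13–19 s: |-5| × 6 = 30 m
Total distance = 92 m

92 m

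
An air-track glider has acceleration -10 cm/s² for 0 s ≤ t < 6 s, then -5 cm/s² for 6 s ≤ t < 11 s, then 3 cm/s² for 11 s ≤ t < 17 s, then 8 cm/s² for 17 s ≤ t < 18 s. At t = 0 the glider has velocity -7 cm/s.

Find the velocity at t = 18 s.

-66 cm/s

Δv equals the area under the a-t graph; then v = v₀ + Δv.
0–6 s: -10 × 6 = -60 cm/s
6–11 s: -5 × 5 = -25 cm/s
11–17 s: 3 × 6 = 18 cm/s
17–18 s: 8 × 1 = 8 cm/s
Δv = -59 cm/s, so v(18) = -7 + (-59) = -66 cm/s.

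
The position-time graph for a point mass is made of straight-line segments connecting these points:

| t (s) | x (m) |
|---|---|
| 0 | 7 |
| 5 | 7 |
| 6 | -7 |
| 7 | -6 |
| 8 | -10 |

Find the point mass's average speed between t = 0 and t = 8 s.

Average speed = (total path length)/(elapsed time); on a piecewise-linear x-t graph the path length is Σ|Δx|.
0–5 s: |Δx| = |7 − 7| = 0 m
5–6 s: |Δx| = |-7 − 7| = 14 m
6–7 s: |Δx| = |-6 − -7| = 1 m
7–8 s: |Δx| = |-10 − -6| = 4 m
Total path = 19 m; average speed = 19/8 = 2.375 m/s.

2.375 m/s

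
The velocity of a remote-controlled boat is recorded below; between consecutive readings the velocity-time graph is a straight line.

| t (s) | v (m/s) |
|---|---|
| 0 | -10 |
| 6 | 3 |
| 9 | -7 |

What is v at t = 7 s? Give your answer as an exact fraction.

On 6–9 s the graph is linear from 3 to -7 m/s: v(7) = 3 + (-7 − 3)·(7 − 6)/(9 − 6) = -1/3 m/s.

-1/3 m/s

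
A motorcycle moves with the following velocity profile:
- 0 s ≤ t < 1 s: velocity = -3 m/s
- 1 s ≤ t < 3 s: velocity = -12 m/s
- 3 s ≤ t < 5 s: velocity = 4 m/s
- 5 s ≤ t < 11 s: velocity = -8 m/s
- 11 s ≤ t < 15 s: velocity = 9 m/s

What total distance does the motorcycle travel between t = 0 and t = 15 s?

119 m

Distance (not displacement) is the total path length: add the absolute areas under v-t.
0–1 s: |-3| × 1 = 3 m
1–3 s: |-12| × 2 = 24 m
3–5 s: |4| × 2 = 8 m
5–11 s: |-8| × 6 = 48 m
11–15 s: |9| × 4 = 36 m
Total distance = 119 m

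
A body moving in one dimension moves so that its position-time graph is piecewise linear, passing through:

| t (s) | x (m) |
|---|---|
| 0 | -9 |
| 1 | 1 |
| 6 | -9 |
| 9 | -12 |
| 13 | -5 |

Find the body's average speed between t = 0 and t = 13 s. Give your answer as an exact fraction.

30/13 m/s

Average speed = (total path length)/(elapsed time); on a piecewise-linear x-t graph the path length is Σ|Δx|.
0–1 s: |Δx| = |1 − -9| = 10 m
1–6 s: |Δx| = |-9 − 1| = 10 m
6–9 s: |Δx| = |-12 − -9| = 3 m
9–13 s: |Δx| = |-5 − -12| = 7 m
Total path = 30 m; average speed = 30/13 = 30/13 m/s.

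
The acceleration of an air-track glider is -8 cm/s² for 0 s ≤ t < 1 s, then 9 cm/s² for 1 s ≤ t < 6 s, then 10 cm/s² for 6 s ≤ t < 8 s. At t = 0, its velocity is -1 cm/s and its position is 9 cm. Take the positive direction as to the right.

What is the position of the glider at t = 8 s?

On each constant-a segment, Δv = aΔt and Δx = v₀Δt + ½aΔt²; chain segment to segment.
0–1 s: v starts -1 cm/s; Δx = -1·1 + ½·-8·1² = -5 cm; v ends -9 cm/s.
1–6 s: v starts -9 cm/s; Δx = -9·5 + ½·9·5² = 67.5 cm; v ends 36 cm/s.
6–8 s: v starts 36 cm/s; Δx = 36·2 + ½·10·2² = 92 cm; v ends 56 cm/s.
x(8) = 9 + Σ Δx = 163.5 cm.

163.5 cm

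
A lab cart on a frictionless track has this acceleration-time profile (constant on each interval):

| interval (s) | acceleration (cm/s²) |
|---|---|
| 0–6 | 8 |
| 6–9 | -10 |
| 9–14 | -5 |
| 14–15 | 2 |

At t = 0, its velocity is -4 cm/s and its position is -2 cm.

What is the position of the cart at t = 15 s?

202.5 cm

On each constant-a segment, Δv = aΔt and Δx = v₀Δt + ½aΔt²; chain segment to segment.
0–6 s: v starts -4 cm/s; Δx = -4·6 + ½·8·6² = 120 cm; v ends 44 cm/s.
6–9 s: v starts 44 cm/s; Δx = 44·3 + ½·-10·3² = 87 cm; v ends 14 cm/s.
9–14 s: v starts 14 cm/s; Δx = 14·5 + ½·-5·5² = 7.5 cm; v ends -11 cm/s.
14–15 s: v starts -11 cm/s; Δx = -11·1 + ½·2·1² = -10 cm; v ends -9 cm/s.
x(15) = -2 + Σ Δx = 202.5 cm.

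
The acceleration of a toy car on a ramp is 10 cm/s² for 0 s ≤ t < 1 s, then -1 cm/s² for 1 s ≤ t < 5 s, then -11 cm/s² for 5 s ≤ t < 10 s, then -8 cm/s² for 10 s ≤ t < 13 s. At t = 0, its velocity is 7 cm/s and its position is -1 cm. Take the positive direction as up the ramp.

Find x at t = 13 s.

-163.5 cm

On each constant-a segment, Δv = aΔt and Δx = v₀Δt + ½aΔt²; chain segment to segment.
0–1 s: v starts 7 cm/s; Δx = 7·1 + ½·10·1² = 12 cm; v ends 17 cm/s.
1–5 s: v starts 17 cm/s; Δx = 17·4 + ½·-1·4² = 60 cm; v ends 13 cm/s.
5–10 s: v starts 13 cm/s; Δx = 13·5 + ½·-11·5² = -72.5 cm; v ends -42 cm/s.
10–13 s: v starts -42 cm/s; Δx = -42·3 + ½·-8·3² = -162 cm; v ends -66 cm/s.
x(13) = -1 + Σ Δx = -163.5 cm.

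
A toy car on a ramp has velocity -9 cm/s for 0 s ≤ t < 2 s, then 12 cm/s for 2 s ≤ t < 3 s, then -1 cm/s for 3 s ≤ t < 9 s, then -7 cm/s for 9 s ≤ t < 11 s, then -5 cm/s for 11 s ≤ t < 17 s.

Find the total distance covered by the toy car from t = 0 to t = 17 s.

80 cm

Distance (not displacement) is the total path length: add the absolute areas under v-t.
0–2 s: |-9| × 2 = 18 cm
2–3 s: |12| × 1 = 12 cm
3–9 s: |-1| × 6 = 6 cm
9–11 s: |-7| × 2 = 14 cm
11–17 s: |-5| × 6 = 30 cm
Total distance = 80 cm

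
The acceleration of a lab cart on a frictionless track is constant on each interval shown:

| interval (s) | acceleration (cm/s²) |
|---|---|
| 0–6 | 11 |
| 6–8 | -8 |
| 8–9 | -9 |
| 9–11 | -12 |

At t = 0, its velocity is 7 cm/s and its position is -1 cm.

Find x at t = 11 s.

493.5 cm

On each constant-a segment, Δv = aΔt and Δx = v₀Δt + ½aΔt²; chain segment to segment.
0–6 s: v starts 7 cm/s; Δx = 7·6 + ½·11·6² = 240 cm; v ends 73 cm/s.
6–8 s: v starts 73 cm/s; Δx = 73·2 + ½·-8·2² = 130 cm; v ends 57 cm/s.
8–9 s: v starts 57 cm/s; Δx = 57·1 + ½·-9·1² = 52.5 cm; v ends 48 cm/s.
9–11 s: v starts 48 cm/s; Δx = 48·2 + ½·-12·2² = 72 cm; v ends 24 cm/s.
x(11) = -1 + Σ Δx = 493.5 cm.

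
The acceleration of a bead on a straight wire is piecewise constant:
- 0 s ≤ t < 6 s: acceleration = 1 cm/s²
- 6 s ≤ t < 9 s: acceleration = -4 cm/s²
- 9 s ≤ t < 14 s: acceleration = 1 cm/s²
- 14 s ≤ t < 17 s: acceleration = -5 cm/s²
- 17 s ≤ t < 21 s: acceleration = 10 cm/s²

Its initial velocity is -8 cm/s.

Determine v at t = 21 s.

Δv equals the area under the a-t graph; then v = v₀ + Δv.
0–6 s: 1 × 6 = 6 cm/s
6–9 s: -4 × 3 = -12 cm/s
9–14 s: 1 × 5 = 5 cm/s
14–17 s: -5 × 3 = -15 cm/s
17–21 s: 10 × 4 = 40 cm/s
Δv = 24 cm/s, so v(21) = -8 + (24) = 16 cm/s.

16 cm/s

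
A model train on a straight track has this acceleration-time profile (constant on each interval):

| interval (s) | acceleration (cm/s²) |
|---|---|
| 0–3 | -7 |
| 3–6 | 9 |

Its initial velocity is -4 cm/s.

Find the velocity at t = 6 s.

Δv equals the area under the a-t graph; then v = v₀ + Δv.
0–3 s: -7 × 3 = -21 cm/s
3–6 s: 9 × 3 = 27 cm/s
Δv = 6 cm/s, so v(6) = -4 + (6) = 2 cm/s.

2 cm/s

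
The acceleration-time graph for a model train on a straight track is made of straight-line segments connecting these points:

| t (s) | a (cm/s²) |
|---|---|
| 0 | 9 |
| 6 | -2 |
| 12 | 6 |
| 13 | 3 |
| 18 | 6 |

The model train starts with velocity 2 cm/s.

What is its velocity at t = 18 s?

62 cm/s

Δv equals the area under the a-t graph; then v = v₀ + Δv.
0–6 s: ½(9 + -2)(6) = 21 cm/s
6–12 s: ½(-2 + 6)(6) = 12 cm/s
12–13 s: ½(6 + 3)(1) = 4.5 cm/s
13–18 s: ½(3 + 6)(5) = 22.5 cm/s
Δv = 60 cm/s, so v(18) = 2 + (60) = 62 cm/s.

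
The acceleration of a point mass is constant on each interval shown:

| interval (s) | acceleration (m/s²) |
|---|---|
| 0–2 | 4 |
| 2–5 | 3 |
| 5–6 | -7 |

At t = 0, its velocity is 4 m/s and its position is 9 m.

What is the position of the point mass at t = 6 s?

92 m

On each constant-a segment, Δv = aΔt and Δx = v₀Δt + ½aΔt²; chain segment to segment.
0–2 s: v starts 4 m/s; Δx = 4·2 + ½·4·2² = 16 m; v ends 12 m/s.
2–5 s: v starts 12 m/s; Δx = 12·3 + ½·3·3² = 49.5 m; v ends 21 m/s.
5–6 s: v starts 21 m/s; Δx = 21·1 + ½·-7·1² = 17.5 m; v ends 14 m/s.
x(6) = 9 + Σ Δx = 92 m.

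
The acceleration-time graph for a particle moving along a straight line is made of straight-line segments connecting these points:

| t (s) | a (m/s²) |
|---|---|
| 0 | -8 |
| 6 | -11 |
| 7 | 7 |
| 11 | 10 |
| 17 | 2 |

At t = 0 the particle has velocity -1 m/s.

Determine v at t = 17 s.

Δv equals the area under the a-t graph; then v = v₀ + Δv.
0–6 s: ½(-8 + -11)(6) = -57 m/s
6–7 s: ½(-11 + 7)(1) = -2 m/s
7–11 s: ½(7 + 10)(4) = 34 m/s
11–17 s: ½(10 + 2)(6) = 36 m/s
Δv = 11 m/s, so v(17) = -1 + (11) = 10 m/s.

10 m/s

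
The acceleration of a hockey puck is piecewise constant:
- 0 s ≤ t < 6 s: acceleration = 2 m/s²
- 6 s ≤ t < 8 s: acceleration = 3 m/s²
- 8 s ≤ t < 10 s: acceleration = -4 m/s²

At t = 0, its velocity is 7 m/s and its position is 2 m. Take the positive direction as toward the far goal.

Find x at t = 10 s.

On each constant-a segment, Δv = aΔt and Δx = v₀Δt + ½aΔt²; chain segment to segment.
0–6 s: v starts 7 m/s; Δx = 7·6 + ½·2·6² = 78 m; v ends 19 m/s.
6–8 s: v starts 19 m/s; Δx = 19·2 + ½·3·2² = 44 m; v ends 25 m/s.
8–10 s: v starts 25 m/s; Δx = 25·2 + ½·-4·2² = 42 m; v ends 17 m/s.
x(10) = 2 + Σ Δx = 166 m.

166 m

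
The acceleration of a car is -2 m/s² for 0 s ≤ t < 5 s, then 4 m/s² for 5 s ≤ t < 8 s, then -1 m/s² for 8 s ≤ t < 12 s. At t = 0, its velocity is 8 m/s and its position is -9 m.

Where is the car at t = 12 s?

50 m

On each constant-a segment, Δv = aΔt and Δx = v₀Δt + ½aΔt²; chain segment to segment.
0–5 s: v starts 8 m/s; Δx = 8·5 + ½·-2·5² = 15 m; v ends -2 m/s.
5–8 s: v starts -2 m/s; Δx = -2·3 + ½·4·3² = 12 m; v ends 10 m/s.
8–12 s: v starts 10 m/s; Δx = 10·4 + ½·-1·4² = 32 m; v ends 6 m/s.
x(12) = -9 + Σ Δx = 50 m.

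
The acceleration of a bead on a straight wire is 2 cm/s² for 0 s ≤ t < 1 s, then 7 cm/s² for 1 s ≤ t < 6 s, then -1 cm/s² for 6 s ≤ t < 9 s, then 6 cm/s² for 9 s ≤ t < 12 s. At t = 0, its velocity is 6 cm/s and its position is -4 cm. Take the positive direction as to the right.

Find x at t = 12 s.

On each constant-a segment, Δv = aΔt and Δx = v₀Δt + ½aΔt²; chain segment to segment.
0–1 s: v starts 6 cm/s; Δx = 6·1 + ½·2·1² = 7 cm; v ends 8 cm/s.
1–6 s: v starts 8 cm/s; Δx = 8·5 + ½·7·5² = 127.5 cm; v ends 43 cm/s.
6–9 s: v starts 43 cm/s; Δx = 43·3 + ½·-1·3² = 124.5 cm; v ends 40 cm/s.
9–12 s: v starts 40 cm/s; Δx = 40·3 + ½·6·3² = 147 cm; v ends 58 cm/s.
x(12) = -4 + Σ Δx = 402 cm.

402 cm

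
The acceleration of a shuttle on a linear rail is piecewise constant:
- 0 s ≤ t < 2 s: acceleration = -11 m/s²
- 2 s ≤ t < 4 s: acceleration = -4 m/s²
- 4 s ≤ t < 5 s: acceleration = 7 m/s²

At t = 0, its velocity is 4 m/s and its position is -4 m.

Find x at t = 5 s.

-84.5 m

On each constant-a segment, Δv = aΔt and Δx = v₀Δt + ½aΔt²; chain segment to segment.
0–2 s: v starts 4 m/s; Δx = 4·2 + ½·-11·2² = -14 m; v ends -18 m/s.
2–4 s: v starts -18 m/s; Δx = -18·2 + ½·-4·2² = -44 m; v ends -26 m/s.
4–5 s: v starts -26 m/s; Δx = -26·1 + ½·7·1² = -22.5 m; v ends -19 m/s.
x(5) = -4 + Σ Δx = -84.5 m.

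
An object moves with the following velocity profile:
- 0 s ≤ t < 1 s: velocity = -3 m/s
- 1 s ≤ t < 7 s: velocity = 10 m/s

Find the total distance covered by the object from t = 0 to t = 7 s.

63 m

Distance (not displacement) is the total path length: add the absolute areas under v-t.
0–1 s: |-3| × 1 = 3 m
1–7 s: |10| × 6 = 60 m
Total distance = 63 m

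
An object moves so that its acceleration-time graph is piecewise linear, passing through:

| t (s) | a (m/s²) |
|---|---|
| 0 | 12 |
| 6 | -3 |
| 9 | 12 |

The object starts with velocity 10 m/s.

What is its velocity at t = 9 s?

50.5 m/s

Δv equals the area under the a-t graph; then v = v₀ + Δv.
0–6 s: ½(12 + -3)(6) = 27 m/s
6–9 s: ½(-3 + 12)(3) = 13.5 m/s
Δv = 40.5 m/s, so v(9) = 10 + (40.5) = 50.5 m/s.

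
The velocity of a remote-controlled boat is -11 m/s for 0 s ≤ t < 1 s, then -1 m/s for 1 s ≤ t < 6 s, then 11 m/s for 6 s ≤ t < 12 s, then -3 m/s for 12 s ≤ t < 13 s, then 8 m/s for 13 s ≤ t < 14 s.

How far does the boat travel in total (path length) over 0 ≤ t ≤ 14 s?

Total distance travelled is ∫|v| dt — sum the magnitudes of each area piece.
0–1 s: |-11| × 1 = 11 m
1–6 s: |-1| × 5 = 5 m
6–12 s: |11| × 6 = 66 m
12–13 s: |-3| × 1 = 3 m
13–14 s: |8| × 1 = 8 m
Total distance = 93 m

93 m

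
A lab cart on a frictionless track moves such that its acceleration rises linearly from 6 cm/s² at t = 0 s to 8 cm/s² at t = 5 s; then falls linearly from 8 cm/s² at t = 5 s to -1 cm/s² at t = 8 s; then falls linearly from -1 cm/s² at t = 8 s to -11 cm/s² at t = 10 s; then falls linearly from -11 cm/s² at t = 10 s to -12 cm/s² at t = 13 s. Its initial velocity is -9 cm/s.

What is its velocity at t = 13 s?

-10 cm/s

Δv equals the area under the a-t graph; then v = v₀ + Δv.
0–5 s: ½(6 + 8)(5) = 35 cm/s
5–8 s: ½(8 + -1)(3) = 10.5 cm/s
8–10 s: ½(-1 + -11)(2) = -12 cm/s
10–13 s: ½(-11 + -12)(3) = -34.5 cm/s
Δv = -1 cm/s, so v(13) = -9 + (-1) = -10 cm/s.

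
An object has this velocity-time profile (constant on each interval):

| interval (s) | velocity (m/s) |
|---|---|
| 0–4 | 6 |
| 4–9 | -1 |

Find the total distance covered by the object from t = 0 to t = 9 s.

Total distance travelled is ∫|v| dt — sum the magnitudes of each area piece.
0–4 s: |6| × 4 = 24 m
4–9 s: |-1| × 5 = 5 m
Total distance = 29 m

29 m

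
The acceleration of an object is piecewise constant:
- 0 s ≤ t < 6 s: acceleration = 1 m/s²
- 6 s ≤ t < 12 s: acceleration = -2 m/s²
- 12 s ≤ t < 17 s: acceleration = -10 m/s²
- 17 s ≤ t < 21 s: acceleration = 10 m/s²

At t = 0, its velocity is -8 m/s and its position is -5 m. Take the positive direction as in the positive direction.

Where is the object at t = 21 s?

On each constant-a segment, Δv = aΔt and Δx = v₀Δt + ½aΔt²; chain segment to segment.
0–6 s: v starts -8 m/s; Δx = -8·6 + ½·1·6² = -30 m; v ends -2 m/s.
6–12 s: v starts -2 m/s; Δx = -2·6 + ½·-2·6² = -48 m; v ends -14 m/s.
12–17 s: v starts -14 m/s; Δx = -14·5 + ½·-10·5² = -195 m; v ends -64 m/s.
17–21 s: v starts -64 m/s; Δx = -64·4 + ½·10·4² = -176 m; v ends -24 m/s.
x(21) = -5 + Σ Δx = -454 m.

-454 m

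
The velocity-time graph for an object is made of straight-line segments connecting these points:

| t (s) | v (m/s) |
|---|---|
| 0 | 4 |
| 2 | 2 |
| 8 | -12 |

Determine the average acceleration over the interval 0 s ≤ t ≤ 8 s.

-2 m/s²

Average acceleration = Δv/Δt = (-12 − 4)/(8 − 0) = -2 m/s².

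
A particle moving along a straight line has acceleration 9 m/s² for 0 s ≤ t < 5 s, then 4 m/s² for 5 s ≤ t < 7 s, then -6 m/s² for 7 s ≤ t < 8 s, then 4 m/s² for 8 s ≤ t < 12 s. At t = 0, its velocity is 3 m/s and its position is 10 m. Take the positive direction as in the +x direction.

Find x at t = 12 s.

526.5 m

On each constant-a segment, Δv = aΔt and Δx = v₀Δt + ½aΔt²; chain segment to segment.
0–5 s: v starts 3 m/s; Δx = 3·5 + ½·9·5² = 127.5 m; v ends 48 m/s.
5–7 s: v starts 48 m/s; Δx = 48·2 + ½·4·2² = 104 m; v ends 56 m/s.
7–8 s: v starts 56 m/s; Δx = 56·1 + ½·-6·1² = 53 m; v ends 50 m/s.
8–12 s: v starts 50 m/s; Δx = 50·4 + ½·4·4² = 232 m; v ends 66 m/s.
x(12) = 10 + Σ Δx = 526.5 m.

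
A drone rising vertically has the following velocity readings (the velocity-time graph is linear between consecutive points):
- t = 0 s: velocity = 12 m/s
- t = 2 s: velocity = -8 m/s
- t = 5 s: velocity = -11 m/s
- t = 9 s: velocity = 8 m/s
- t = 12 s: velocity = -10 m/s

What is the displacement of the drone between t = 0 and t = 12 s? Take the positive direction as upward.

-33.5 m

Net displacement equals the area under the velocity-time graph (areas below the axis count negative).
0–2 s: ½(12 + -8)(2) = 4 m
2–5 s: ½(-8 + -11)(3) = -28.5 m
5–9 s: ½(-11 + 8)(4) = -6 m
9–12 s: ½(8 + -10)(3) = -3 m
Net displacement = -33.5 m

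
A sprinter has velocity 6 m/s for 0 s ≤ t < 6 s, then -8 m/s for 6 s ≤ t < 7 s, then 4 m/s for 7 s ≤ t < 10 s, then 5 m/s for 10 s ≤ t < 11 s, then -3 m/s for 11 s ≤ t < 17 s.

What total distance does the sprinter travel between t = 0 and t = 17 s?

79 m

Total distance travelled is ∫|v| dt — sum the magnitudes of each area piece.
0–6 s: |6| × 6 = 36 m
6–7 s: |-8| × 1 = 8 m
7–10 s: |4| × 3 = 12 m
10–11 s: |5| × 1 = 5 m
11–17 s: |-3| × 6 = 18 m
Total distance = 79 m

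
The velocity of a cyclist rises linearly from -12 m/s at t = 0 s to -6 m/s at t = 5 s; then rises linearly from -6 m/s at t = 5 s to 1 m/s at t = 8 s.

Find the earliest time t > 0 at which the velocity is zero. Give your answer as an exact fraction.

v changes sign on 5–8 s (from -6 to 1); the graph is linear there, so v = 0 at t = 5 + (6)·(8 − 5)/(1 − -6) = 53/7 s.

t = 53/7 s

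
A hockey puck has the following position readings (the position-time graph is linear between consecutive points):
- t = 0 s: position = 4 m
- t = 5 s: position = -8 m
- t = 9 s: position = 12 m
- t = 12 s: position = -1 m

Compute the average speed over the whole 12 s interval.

3.75 m/s

Average speed = (total path length)/(elapsed time); on a piecewise-linear x-t graph the path length is Σ|Δx|.
0–5 s: |Δx| = |-8 − 4| = 12 m
5–9 s: |Δx| = |12 − -8| = 20 m
9–12 s: |Δx| = |-1 − 12| = 13 m
Total path = 45 m; average speed = 45/12 = 3.75 m/s.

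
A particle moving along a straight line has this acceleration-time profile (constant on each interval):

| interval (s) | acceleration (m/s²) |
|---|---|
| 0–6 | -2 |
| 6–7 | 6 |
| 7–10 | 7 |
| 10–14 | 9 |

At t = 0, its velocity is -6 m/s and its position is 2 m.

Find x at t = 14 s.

18.5 m

On each constant-a segment, Δv = aΔt and Δx = v₀Δt + ½aΔt²; chain segment to segment.
0–6 s: v starts -6 m/s; Δx = -6·6 + ½·-2·6² = -72 m; v ends -18 m/s.
6–7 s: v starts -18 m/s; Δx = -18·1 + ½·6·1² = -15 m; v ends -12 m/s.
7–10 s: v starts -12 m/s; Δx = -12·3 + ½·7·3² = -4.5 m; v ends 9 m/s.
10–14 s: v starts 9 m/s; Δx = 9·4 + ½·9·4² = 108 m; v ends 45 m/s.
x(14) = 2 + Σ Δx = 18.5 m.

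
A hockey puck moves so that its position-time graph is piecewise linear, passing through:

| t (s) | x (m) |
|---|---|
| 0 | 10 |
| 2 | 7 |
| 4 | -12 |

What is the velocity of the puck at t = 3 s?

-9.5 m/s

Velocity is the slope of the x-t graph on 2–4 s: (-12 − 7)/(4 − 2) = -9.5 m/s.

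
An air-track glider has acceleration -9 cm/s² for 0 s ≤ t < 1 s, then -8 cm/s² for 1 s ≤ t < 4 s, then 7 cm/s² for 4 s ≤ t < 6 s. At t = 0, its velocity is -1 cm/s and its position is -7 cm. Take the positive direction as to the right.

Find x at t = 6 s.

-132.5 cm

On each constant-a segment, Δv = aΔt and Δx = v₀Δt + ½aΔt²; chain segment to segment.
0–1 s: v starts -1 cm/s; Δx = -1·1 + ½·-9·1² = -5.5 cm; v ends -10 cm/s.
1–4 s: v starts -10 cm/s; Δx = -10·3 + ½·-8·3² = -66 cm; v ends -34 cm/s.
4–6 s: v starts -34 cm/s; Δx = -34·2 + ½·7·2² = -54 cm; v ends -20 cm/s.
x(6) = -7 + Σ Δx = -132.5 cm.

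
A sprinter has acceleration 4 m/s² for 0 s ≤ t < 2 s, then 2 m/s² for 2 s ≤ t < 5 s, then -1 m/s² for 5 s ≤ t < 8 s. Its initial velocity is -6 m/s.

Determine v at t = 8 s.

Δv equals the area under the a-t graph; then v = v₀ + Δv.
0–2 s: 4 × 2 = 8 m/s
2–5 s: 2 × 3 = 6 m/s
5–8 s: -1 × 3 = -3 m/s
Δv = 11 m/s, so v(8) = -6 + (11) = 5 m/s.

5 m/s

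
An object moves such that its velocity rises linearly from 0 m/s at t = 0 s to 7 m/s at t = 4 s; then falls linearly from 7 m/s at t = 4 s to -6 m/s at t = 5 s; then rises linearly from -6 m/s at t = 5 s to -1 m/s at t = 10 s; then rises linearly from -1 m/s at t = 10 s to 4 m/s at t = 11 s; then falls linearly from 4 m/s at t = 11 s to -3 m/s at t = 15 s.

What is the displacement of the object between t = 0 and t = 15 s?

Displacement is the signed area under the v-t curve.
0–4 s: ½(0 + 7)(4) = 14 m
4–5 s: ½(7 + -6)(1) = 0.5 m
5–10 s: ½(-6 + -1)(5) = -17.5 m
10–11 s: ½(-1 + 4)(1) = 1.5 m
11–15 s: ½(4 + -3)(4) = 2 m
Net displacement = 0.5 m

0.5 m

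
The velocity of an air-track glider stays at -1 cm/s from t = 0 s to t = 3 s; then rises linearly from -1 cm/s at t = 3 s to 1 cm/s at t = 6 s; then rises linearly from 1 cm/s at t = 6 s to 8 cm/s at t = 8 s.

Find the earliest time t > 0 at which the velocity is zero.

v changes sign on 3–6 s (from -1 to 1); the graph is linear there, so v = 0 at t = 3 + (1)·(6 − 3)/(1 − -1) = 4.5 s.

t = 4.5 s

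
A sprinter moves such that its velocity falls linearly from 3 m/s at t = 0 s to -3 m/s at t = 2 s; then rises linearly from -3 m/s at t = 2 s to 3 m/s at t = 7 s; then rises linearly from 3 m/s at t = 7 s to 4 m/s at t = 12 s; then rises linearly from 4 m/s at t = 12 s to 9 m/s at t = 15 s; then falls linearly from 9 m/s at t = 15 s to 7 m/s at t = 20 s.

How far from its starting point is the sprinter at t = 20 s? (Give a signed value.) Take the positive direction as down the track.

77 m

Net displacement equals the area under the velocity-time graph (areas below the axis count negative).
0–2 s: ½(3 + -3)(2) = 0 m
2–7 s: ½(-3 + 3)(5) = 0 m
7–12 s: ½(3 + 4)(5) = 17.5 m
12–15 s: ½(4 + 9)(3) = 19.5 m
15–20 s: ½(9 + 7)(5) = 40 m
Net displacement = 77 m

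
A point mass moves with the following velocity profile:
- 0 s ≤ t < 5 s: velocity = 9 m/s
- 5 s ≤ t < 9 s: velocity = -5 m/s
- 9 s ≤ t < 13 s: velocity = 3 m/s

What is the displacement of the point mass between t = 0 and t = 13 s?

Net displacement equals the area under the velocity-time graph (areas below the axis count negative).
0–5 s: 9 × 5 = 45 m
5–9 s: -5 × 4 = -20 m
9–13 s: 3 × 4 = 12 m
Net displacement = 37 m

37 m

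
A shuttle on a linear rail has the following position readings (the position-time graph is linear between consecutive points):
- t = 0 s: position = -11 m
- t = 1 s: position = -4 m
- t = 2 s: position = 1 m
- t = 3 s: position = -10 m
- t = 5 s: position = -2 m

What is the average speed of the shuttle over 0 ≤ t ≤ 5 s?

Average speed = (total path length)/(elapsed time); on a piecewise-linear x-t graph the path length is Σ|Δx|.
0–1 s: |Δx| = |-4 − -11| = 7 m
1–2 s: |Δx| = |1 − -4| = 5 m
2–3 s: |Δx| = |-10 − 1| = 11 m
3–5 s: |Δx| = |-2 − -10| = 8 m
Total path = 31 m; average speed = 31/5 = 6.2 m/s.

6.2 m/s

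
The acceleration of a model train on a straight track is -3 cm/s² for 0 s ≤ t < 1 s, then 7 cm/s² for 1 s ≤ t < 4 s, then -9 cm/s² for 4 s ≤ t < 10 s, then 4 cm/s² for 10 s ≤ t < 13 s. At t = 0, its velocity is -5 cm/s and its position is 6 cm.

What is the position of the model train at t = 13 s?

On each constant-a segment, Δv = aΔt and Δx = v₀Δt + ½aΔt²; chain segment to segment.
0–1 s: v starts -5 cm/s; Δx = -5·1 + ½·-3·1² = -6.5 cm; v ends -8 cm/s.
1–4 s: v starts -8 cm/s; Δx = -8·3 + ½·7·3² = 7.5 cm; v ends 13 cm/s.
4–10 s: v starts 13 cm/s; Δx = 13·6 + ½·-9·6² = -84 cm; v ends -41 cm/s.
10–13 s: v starts -41 cm/s; Δx = -41·3 + ½·4·3² = -105 cm; v ends -29 cm/s.
x(13) = 6 + Σ Δx = -182 cm.

-182 cm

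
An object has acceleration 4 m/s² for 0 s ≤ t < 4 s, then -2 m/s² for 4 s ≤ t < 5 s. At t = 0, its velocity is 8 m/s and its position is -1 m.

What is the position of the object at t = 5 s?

On each constant-a segment, Δv = aΔt and Δx = v₀Δt + ½aΔt²; chain segment to segment.
0–4 s: v starts 8 m/s; Δx = 8·4 + ½·4·4² = 64 m; v ends 24 m/s.
4–5 s: v starts 24 m/s; Δx = 24·1 + ½·-2·1² = 23 m; v ends 22 m/s.
x(5) = -1 + Σ Δx = 86 m.

86 m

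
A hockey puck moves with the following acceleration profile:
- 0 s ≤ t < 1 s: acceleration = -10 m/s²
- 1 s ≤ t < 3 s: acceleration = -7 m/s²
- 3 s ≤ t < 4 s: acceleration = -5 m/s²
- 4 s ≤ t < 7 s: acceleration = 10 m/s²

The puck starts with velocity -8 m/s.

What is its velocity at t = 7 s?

-7 m/s

Δv equals the area under the a-t graph; then v = v₀ + Δv.
0–1 s: -10 × 1 = -10 m/s
1–3 s: -7 × 2 = -14 m/s
3–4 s: -5 × 1 = -5 m/s
4–7 s: 10 × 3 = 30 m/s
Δv = 1 m/s, so v(7) = -8 + (1) = -7 m/s.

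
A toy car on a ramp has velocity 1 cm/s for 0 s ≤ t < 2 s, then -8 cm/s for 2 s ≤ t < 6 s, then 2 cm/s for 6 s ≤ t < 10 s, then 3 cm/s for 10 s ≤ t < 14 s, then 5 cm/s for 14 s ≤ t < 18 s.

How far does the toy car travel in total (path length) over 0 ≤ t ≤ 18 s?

74 cm

Total distance travelled is ∫|v| dt — sum the magnitudes of each area piece.
0–2 s: |1| × 2 = 2 cm
2–6 s: |-8| × 4 = 32 cm
6–10 s: |2| × 4 = 8 cm
10–14 s: |3| × 4 = 12 cm
14–18 s: |5| × 4 = 20 cm
Total distance = 74 cm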